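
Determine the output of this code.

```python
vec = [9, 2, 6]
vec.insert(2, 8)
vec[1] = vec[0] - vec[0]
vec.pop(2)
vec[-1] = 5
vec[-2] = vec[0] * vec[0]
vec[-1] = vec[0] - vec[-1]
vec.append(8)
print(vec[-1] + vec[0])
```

insert 8 at 2 → [9, 2, 8, 6]
vec[1] = vec[0]-vec[0] = 9-9 = 0 → [9, 0, 8, 6]
pop(2) removes 8 → [9, 0, 6]
vec[-1] = 5 → [9, 0, 5]
vec[-2] = vec[0]*vec[0] = 9*9 = 81 → [9, 81, 5]
vec[-1] = vec[0]-vec[-1] = 9-5 = 4 → [9, 81, 4]
append 8 → [9, 81, 4, 8]
vec[-1]+vec[0] = 8+9 = 17

17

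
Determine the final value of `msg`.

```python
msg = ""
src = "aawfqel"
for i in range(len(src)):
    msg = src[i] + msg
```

i=0: prepend 'a' → 'a'
i=1: prepend 'a' → 'aa'
i=2: prepend 'w' → 'waa'
i=3: prepend 'f' → 'fwaa'
i=4: prepend 'q' → 'qfwaa'
i=5: prepend 'e' → 'eqfwaa'
i=6: prepend 'l' → 'leqfwaa'

'leqfwaa'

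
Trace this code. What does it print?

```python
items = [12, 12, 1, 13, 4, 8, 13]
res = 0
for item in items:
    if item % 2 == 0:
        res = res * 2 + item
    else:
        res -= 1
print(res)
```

151

item=12: even, res = 0*2+12 = 12
item=12: even, res = 12*2+12 = 36
item=1: not even, res = 36-1 = 35
item=13: not even, res = 35-1 = 34
item=4: even, res = 34*2+4 = 72
item=8: even, res = 72*2+8 = 152
item=13: not even, res = 152-1 = 151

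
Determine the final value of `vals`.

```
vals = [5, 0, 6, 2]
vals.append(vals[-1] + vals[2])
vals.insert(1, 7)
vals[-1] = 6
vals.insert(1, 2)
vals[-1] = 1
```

append vals[-1]+vals[2] = 2+6 = 8 → [5, 0, 6, 2, 8]
insert 7 at 1 → [5, 7, 0, 6, 2, 8]
vals[-1] = 6 → [5, 7, 0, 6, 2, 6]
insert 2 at 1 → [5, 2, 7, 0, 6, 2, 6]
vals[-1] = 1 → [5, 2, 7, 0, 6, 2, 1]

[5, 2, 7, 0, 6, 2, 1]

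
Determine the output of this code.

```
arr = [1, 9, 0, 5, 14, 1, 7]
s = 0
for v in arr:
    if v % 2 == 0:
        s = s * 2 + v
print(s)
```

v=1: not even
v=9: not even
v=0: even, s = 0*2+0 = 0
v=5: not even
v=14: even, s = 0*2+14 = 14
v=1: not even
v=7: not even

14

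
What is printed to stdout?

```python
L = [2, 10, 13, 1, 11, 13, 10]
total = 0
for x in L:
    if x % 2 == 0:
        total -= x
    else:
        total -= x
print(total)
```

-60

x=2: even, total = 0-2 = -2
x=10: even, total = (-2)-10 = -12
x=13: not even, total = (-12)-13 = -25
x=1: not even, total = (-25)-1 = -26
x=11: not even, total = (-26)-11 = -37
x=13: not even, total = (-37)-13 = -50
x=10: even, total = (-50)-10 = -60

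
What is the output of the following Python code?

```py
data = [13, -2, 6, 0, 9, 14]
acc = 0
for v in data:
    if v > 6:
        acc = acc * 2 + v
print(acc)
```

v=13: >6, acc = 0*2+13 = 13
v=-2: not >6
v=6: not >6
v=0: not >6
v=9: >6, acc = 13*2+9 = 35
v=14: >6, acc = 35*2+14 = 84

84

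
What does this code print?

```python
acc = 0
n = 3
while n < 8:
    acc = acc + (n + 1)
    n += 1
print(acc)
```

n=3: acc = 0+4 = 4
n=4: acc = 4+5 = 9
n=5: acc = 9+6 = 15
n=6: acc = 15+7 = 22
n=7: acc = 22+8 = 30

30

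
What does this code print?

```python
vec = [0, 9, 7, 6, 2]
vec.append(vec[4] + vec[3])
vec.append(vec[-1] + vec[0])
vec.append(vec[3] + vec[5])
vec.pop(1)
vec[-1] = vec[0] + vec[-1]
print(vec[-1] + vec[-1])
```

28

append vec[4]+vec[3] = 2+6 = 8 → [0, 9, 7, 6, 2, 8]
append vec[-1]+vec[0] = 8+0 = 8 → [0, 9, 7, 6, 2, 8, 8]
append vec[3]+vec[5] = 6+8 = 14 → [0, 9, 7, 6, 2, 8, 8, 14]
pop(1) removes 9 → [0, 7, 6, 2, 8, 8, 14]
vec[-1] = vec[0]+vec[-1] = 0+14 = 14 → [0, 7, 6, 2, 8, 8, 14]
vec[-1]+vec[-1] = 14+14 = 28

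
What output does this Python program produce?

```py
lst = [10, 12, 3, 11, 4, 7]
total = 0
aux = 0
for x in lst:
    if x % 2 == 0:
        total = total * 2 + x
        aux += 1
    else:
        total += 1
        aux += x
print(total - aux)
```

x=10: even, total = 0*2+10 = 10; aux=1
x=12: even, total = 10*2+12 = 32; aux=2
x=3: not even, total = 32+1 = 33; aux=5
x=11: not even, total = 33+1 = 34; aux=16
x=4: even, total = 34*2+4 = 72; aux=17
x=7: not even, total = 72+1 = 73; aux=24
total-aux = 73-24 = 49

49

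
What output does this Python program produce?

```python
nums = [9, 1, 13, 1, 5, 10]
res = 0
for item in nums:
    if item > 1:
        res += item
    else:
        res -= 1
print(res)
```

item=9: >1, res = 0+9 = 9
item=1: not >1, res = 9-1 = 8
item=13: >1, res = 8+13 = 21
item=1: not >1, res = 21-1 = 20
item=5: >1, res = 20+5 = 25
item=10: >1, res = 25+10 = 35

35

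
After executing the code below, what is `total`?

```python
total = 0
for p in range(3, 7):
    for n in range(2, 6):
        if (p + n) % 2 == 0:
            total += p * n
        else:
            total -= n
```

p=3,n=2: odd sum, total = 0-2 = -2
p=3,n=3: even sum, total = (-2)+9 = 7
p=3,n=4: odd sum, total = 7-4 = 3
p=3,n=5: even sum, total = 3+15 = 18
p=4,n=2: even sum, total = 18+8 = 26
p=4,n=3: odd sum, total = 26-3 = 23
p=4,n=4: even sum, total = 23+16 = 39
p=4,n=5: odd sum, total = 39-5 = 34
p=5,n=2: odd sum, total = 34-2 = 32
p=5,n=3: even sum, total = 32+15 = 47
p=5,n=4: odd sum, total = 47-4 = 43
p=5,n=5: even sum, total = 43+25 = 68
p=6,n=2: even sum, total = 68+12 = 80
p=6,n=3: odd sum, total = 80-3 = 77
p=6,n=4: even sum, total = 77+24 = 101
p=6,n=5: odd sum, total = 101-5 = 96

96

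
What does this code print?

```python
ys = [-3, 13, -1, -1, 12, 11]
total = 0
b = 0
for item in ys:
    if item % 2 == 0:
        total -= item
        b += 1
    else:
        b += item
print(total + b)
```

8

item=-3: not even; b=-3
item=13: not even; b=10
item=-1: not even; b=9
item=-1: not even; b=8
item=12: even, total = 0-12 = -12; b=9
item=11: not even; b=20
total+b = (-12)+20 = 8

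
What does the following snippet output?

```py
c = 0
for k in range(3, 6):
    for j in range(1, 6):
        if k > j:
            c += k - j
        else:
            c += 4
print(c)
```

43

k=3,j=1: 3>1, c = 0+2 = 2
k=3,j=2: 3>2, c = 2+1 = 3
k=3,j=3: not 3>3, c = 3+4 = 7
k=3,j=4: not 3>4, c = 7+4 = 11
k=3,j=5: not 3>5, c = 11+4 = 15
k=4,j=1: 4>1, c = 15+3 = 18
k=4,j=2: 4>2, c = 18+2 = 20
k=4,j=3: 4>3, c = 20+1 = 21
k=4,j=4: not 4>4, c = 21+4 = 25
k=4,j=5: not 4>5, c = 25+4 = 29
k=5,j=1: 5>1, c = 29+4 = 33
k=5,j=2: 5>2, c = 33+3 = 36
k=5,j=3: 5>3, c = 36+2 = 38
k=5,j=4: 5>4, c = 38+1 = 39
k=5,j=5: not 5>5, c = 39+4 = 43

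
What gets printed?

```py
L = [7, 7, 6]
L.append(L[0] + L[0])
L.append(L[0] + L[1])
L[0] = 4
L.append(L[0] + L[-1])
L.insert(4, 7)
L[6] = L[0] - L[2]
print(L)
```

[4, 7, 6, 14, 7, 14, -2]

append L[0]+L[0] = 7+7 = 14 → [7, 7, 6, 14]
append L[0]+L[1] = 7+7 = 14 → [7, 7, 6, 14, 14]
L[0] = 4 → [4, 7, 6, 14, 14]
append L[0]+L[-1] = 4+14 = 18 → [4, 7, 6, 14, 14, 18]
insert 7 at 4 → [4, 7, 6, 14, 7, 14, 18]
L[6] = L[0]-L[2] = 4-6 = -2 → [4, 7, 6, 14, 7, 14, -2]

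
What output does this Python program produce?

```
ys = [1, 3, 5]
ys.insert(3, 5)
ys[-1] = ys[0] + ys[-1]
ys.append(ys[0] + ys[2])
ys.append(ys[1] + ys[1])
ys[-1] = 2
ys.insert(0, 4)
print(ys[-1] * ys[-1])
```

insert 5 at 3 → [1, 3, 5, 5]
ys[-1] = ys[0]+ys[-1] = 1+5 = 6 → [1, 3, 5, 6]
append ys[0]+ys[2] = 1+5 = 6 → [1, 3, 5, 6, 6]
append ys[1]+ys[1] = 3+3 = 6 → [1, 3, 5, 6, 6, 6]
ys[-1] = 2 → [1, 3, 5, 6, 6, 2]
insert 4 at 0 → [4, 1, 3, 5, 6, 6, 2]
ys[-1]*ys[-1] = 2*2 = 4

4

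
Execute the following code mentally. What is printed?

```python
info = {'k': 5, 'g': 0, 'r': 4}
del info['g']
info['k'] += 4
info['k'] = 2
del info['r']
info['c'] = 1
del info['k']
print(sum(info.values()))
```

1

del 'g' → {'k': 5, 'r': 4}
info['k'] = 5+4 = 9 → {'k': 9, 'r': 4}
info['k'] = 2 → {'k': 2, 'r': 4}
del 'r' → {'k': 2}
info['c'] = 1 → {'k': 2, 'c': 1}
del 'k' → {'c': 1}
sum of values = 1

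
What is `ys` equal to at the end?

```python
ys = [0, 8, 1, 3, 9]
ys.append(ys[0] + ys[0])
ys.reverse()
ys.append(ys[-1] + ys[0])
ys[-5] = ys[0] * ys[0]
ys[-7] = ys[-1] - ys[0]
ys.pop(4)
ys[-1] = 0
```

append ys[0]+ys[0] = 0+0 = 0 → [0, 8, 1, 3, 9, 0]
reverse → [0, 9, 3, 1, 8, 0]
append ys[-1]+ys[0] = 0+0 = 0 → [0, 9, 3, 1, 8, 0, 0]
ys[-5] = ys[0]*ys[0] = 0*0 = 0 → [0, 9, 0, 1, 8, 0, 0]
ys[-7] = ys[-1]-ys[0] = 0-0 = 0 → [0, 9, 0, 1, 8, 0, 0]
pop(4) removes 8 → [0, 9, 0, 1, 0, 0]
ys[-1] = 0 → [0, 9, 0, 1, 0, 0]

[0, 9, 0, 1, 0, 0]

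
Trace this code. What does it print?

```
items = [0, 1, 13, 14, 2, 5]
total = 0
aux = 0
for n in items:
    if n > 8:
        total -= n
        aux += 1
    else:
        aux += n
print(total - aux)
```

-37

n=0: not >8; aux=0
n=1: not >8; aux=1
n=13: >8, total = 0-13 = -13; aux=2
n=14: >8, total = (-13)-14 = -27; aux=3
n=2: not >8; aux=5
n=5: not >8; aux=10
total-aux = (-27)-10 = -37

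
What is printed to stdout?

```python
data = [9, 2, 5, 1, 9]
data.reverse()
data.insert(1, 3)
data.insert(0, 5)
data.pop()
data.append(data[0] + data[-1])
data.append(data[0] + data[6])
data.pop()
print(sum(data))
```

32

reverse → [9, 1, 5, 2, 9]
insert 3 at 1 → [9, 3, 1, 5, 2, 9]
insert 5 at 0 → [5, 9, 3, 1, 5, 2, 9]
pop() removes 9 → [5, 9, 3, 1, 5, 2]
append data[0]+data[-1] = 5+2 = 7 → [5, 9, 3, 1, 5, 2, 7]
append data[0]+data[6] = 5+7 = 12 → [5, 9, 3, 1, 5, 2, 7, 12]
pop() removes 12 → [5, 9, 3, 1, 5, 2, 7]
sum = 32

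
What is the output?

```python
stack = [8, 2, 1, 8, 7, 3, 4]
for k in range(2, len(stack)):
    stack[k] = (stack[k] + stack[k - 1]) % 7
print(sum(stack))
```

k=2: stack[2] = (1+2)%7 = 3 → [8, 2, 3, 8, 7, 3, 4]
k=3: stack[3] = (8+3)%7 = 4 → [8, 2, 3, 4, 7, 3, 4]
k=4: stack[4] = (7+4)%7 = 4 → [8, 2, 3, 4, 4, 3, 4]
k=5: stack[5] = (3+4)%7 = 0 → [8, 2, 3, 4, 4, 0, 4]
k=6: stack[6] = (4+0)%7 = 4 → [8, 2, 3, 4, 4, 0, 4]
sum = 25

25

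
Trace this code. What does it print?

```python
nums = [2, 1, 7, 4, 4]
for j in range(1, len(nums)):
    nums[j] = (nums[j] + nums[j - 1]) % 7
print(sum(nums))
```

12

j=1: nums[1] = (1+2)%7 = 3 → [2, 3, 7, 4, 4]
j=2: nums[2] = (7+3)%7 = 3 → [2, 3, 3, 4, 4]
j=3: nums[3] = (4+3)%7 = 0 → [2, 3, 3, 0, 4]
j=4: nums[4] = (4+0)%7 = 4 → [2, 3, 3, 0, 4]
sum = 12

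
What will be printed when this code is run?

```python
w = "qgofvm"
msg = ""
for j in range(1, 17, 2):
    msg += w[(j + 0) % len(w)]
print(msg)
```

gfmgfmgf

j=1: add w[1]='g' → 'g'
j=3: add w[3]='f' → 'gf'
j=5: add w[5]='m' → 'gfm'
j=7: add w[1]='g' → 'gfmg'
j=9: add w[3]='f' → 'gfmgf'
j=11: add w[5]='m' → 'gfmgfm'
j=13: add w[1]='g' → 'gfmgfmg'
j=15: add w[3]='f' → 'gfmgfmgf'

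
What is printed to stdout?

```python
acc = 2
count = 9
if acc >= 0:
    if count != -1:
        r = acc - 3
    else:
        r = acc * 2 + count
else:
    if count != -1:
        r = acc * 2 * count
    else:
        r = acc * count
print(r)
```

-1

acc=2, count=9
acc >= 0 is True; count != -1 is True
→ r = acc - 3 = -1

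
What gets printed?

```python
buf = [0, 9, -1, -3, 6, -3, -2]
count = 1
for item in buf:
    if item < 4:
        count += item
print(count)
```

item=0: <4, count = 1+0 = 1
item=9: not <4
item=-1: <4, count = 1+(-1) = 0
item=-3: <4, count = 0+(-3) = -3
item=6: not <4
item=-3: <4, count = (-3)+(-3) = -6
item=-2: <4, count = (-6)+(-2) = -8

-8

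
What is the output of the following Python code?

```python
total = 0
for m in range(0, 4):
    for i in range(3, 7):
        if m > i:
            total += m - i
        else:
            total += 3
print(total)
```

m=0,i=3: not 0>3, total = 0+3 = 3
m=0,i=4: not 0>4, total = 3+3 = 6
m=0,i=5: not 0>5, total = 6+3 = 9
m=0,i=6: not 0>6, total = 9+3 = 12
m=1,i=3: not 1>3, total = 12+3 = 15
m=1,i=4: not 1>4, total = 15+3 = 18
m=1,i=5: not 1>5, total = 18+3 = 21
m=1,i=6: not 1>6, total = 21+3 = 24
m=2,i=3: not 2>3, total = 24+3 = 27
m=2,i=4: not 2>4, total = 27+3 = 30
m=2,i=5: not 2>5, total = 30+3 = 33
m=2,i=6: not 2>6, total = 33+3 = 36
m=3,i=3: not 3>3, total = 36+3 = 39
m=3,i=4: not 3>4, total = 39+3 = 42
m=3,i=5: not 3>5, total = 42+3 = 45
m=3,i=6: not 3>6, total = 45+3 = 48

48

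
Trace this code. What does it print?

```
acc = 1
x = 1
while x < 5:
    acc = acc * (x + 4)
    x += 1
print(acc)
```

1680

x=1: acc = 1*5 = 5
x=2: acc = 5*6 = 30
x=3: acc = 30*7 = 210
x=4: acc = 210*8 = 1680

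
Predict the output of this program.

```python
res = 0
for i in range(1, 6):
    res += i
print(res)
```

i=1: res = 0+1 = 1
i=2: res = 1+2 = 3
i=3: res = 3+3 = 6
i=4: res = 6+4 = 10
i=5: res = 10+5 = 15

15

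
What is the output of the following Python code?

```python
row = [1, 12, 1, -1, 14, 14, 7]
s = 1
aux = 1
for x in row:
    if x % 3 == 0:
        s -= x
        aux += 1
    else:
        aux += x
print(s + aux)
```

27

x=1: not %3==0; aux=2
x=12: %3==0, s = 1-12 = -11; aux=3
x=1: not %3==0; aux=4
x=-1: not %3==0; aux=3
x=14: not %3==0; aux=17
x=14: not %3==0; aux=31
x=7: not %3==0; aux=38
s+aux = (-11)+38 = 27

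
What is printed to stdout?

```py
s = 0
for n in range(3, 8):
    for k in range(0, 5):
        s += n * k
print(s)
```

250

n=3,k=0: s = 0+0 = 0
n=3,k=1: s = 0+3 = 3
n=3,k=2: s = 3+6 = 9
n=3,k=3: s = 9+9 = 18
n=3,k=4: s = 18+12 = 30
n=4,k=0: s = 30+0 = 30
n=4,k=1: s = 30+4 = 34
n=4,k=2: s = 34+8 = 42
n=4,k=3: s = 42+12 = 54
n=4,k=4: s = 54+16 = 70
n=5,k=0: s = 70+0 = 70
n=5,k=1: s = 70+5 = 75
n=5,k=2: s = 75+10 = 85
n=5,k=3: s = 85+15 = 100
n=5,k=4: s = 100+20 = 120
n=6,k=0: s = 120+0 = 120
n=6,k=1: s = 120+6 = 126
n=6,k=2: s = 126+12 = 138
n=6,k=3: s = 138+18 = 156
n=6,k=4: s = 156+24 = 180
n=7,k=0: s = 180+0 = 180
n=7,k=1: s = 180+7 = 187
n=7,k=2: s = 187+14 = 201
n=7,k=3: s = 201+21 = 222
n=7,k=4: s = 222+28 = 250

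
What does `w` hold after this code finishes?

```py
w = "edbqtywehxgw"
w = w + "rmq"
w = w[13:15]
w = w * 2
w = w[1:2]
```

+ 'rmq' → 'edbqtywehxgwrmq'
slice [13:15] → 'mq'
repeat ×2 → 'mqmq'
slice [1:2] → 'q'

'q'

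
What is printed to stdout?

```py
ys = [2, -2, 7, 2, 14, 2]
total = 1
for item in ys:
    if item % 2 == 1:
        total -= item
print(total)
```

item=2: not odd
item=-2: not odd
item=7: odd, total = 1-7 = -6
item=2: not odd
item=14: not odd
item=2: not odd

-6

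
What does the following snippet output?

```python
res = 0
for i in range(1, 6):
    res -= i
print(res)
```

i=1: res = 0-1 = -1
i=2: res = (-1)-2 = -3
i=3: res = (-3)-3 = -6
i=4: res = (-6)-4 = -10
i=5: res = (-10)-5 = -15

-15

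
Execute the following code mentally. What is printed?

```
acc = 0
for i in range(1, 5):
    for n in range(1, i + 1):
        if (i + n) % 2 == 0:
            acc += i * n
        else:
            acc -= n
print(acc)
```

34

i=1,n=1: even sum, acc = 0+1 = 1
i=2,n=1: odd sum, acc = 1-1 = 0
i=2,n=2: even sum, acc = 0+4 = 4
i=3,n=1: even sum, acc = 4+3 = 7
i=3,n=2: odd sum, acc = 7-2 = 5
i=3,n=3: even sum, acc = 5+9 = 14
i=4,n=1: odd sum, acc = 14-1 = 13
i=4,n=2: even sum, acc = 13+8 = 21
i=4,n=3: odd sum, acc = 21-3 = 18
i=4,n=4: even sum, acc = 18+16 = 34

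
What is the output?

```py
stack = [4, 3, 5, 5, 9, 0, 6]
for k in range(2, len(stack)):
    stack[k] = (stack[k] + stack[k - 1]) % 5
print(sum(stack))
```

k=2: stack[2] = (5+3)%5 = 3 → [4, 3, 3, 5, 9, 0, 6]
k=3: stack[3] = (5+3)%5 = 3 → [4, 3, 3, 3, 9, 0, 6]
k=4: stack[4] = (9+3)%5 = 2 → [4, 3, 3, 3, 2, 0, 6]
k=5: stack[5] = (0+2)%5 = 2 → [4, 3, 3, 3, 2, 2, 6]
k=6: stack[6] = (6+2)%5 = 3 → [4, 3, 3, 3, 2, 2, 3]
sum = 20

20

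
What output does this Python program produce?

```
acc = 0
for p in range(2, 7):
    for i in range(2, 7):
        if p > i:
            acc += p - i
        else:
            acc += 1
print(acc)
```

35

p=2,i=2: not 2>2, acc = 0+1 = 1
p=2,i=3: not 2>3, acc = 1+1 = 2
p=2,i=4: not 2>4, acc = 2+1 = 3
p=2,i=5: not 2>5, acc = 3+1 = 4
p=2,i=6: not 2>6, acc = 4+1 = 5
p=3,i=2: 3>2, acc = 5+1 = 6
p=3,i=3: not 3>3, acc = 6+1 = 7
p=3,i=4: not 3>4, acc = 7+1 = 8
p=3,i=5: not 3>5, acc = 8+1 = 9
p=3,i=6: not 3>6, acc = 9+1 = 10
p=4,i=2: 4>2, acc = 10+2 = 12
p=4,i=3: 4>3, acc = 12+1 = 13
p=4,i=4: not 4>4, acc = 13+1 = 14
p=4,i=5: not 4>5, acc = 14+1 = 15
p=4,i=6: not 4>6, acc = 15+1 = 16
p=5,i=2: 5>2, acc = 16+3 = 19
p=5,i=3: 5>3, acc = 19+2 = 21
p=5,i=4: 5>4, acc = 21+1 = 22
p=5,i=5: not 5>5, acc = 22+1 = 23
p=5,i=6: not 5>6, acc = 23+1 = 24
p=6,i=2: 6>2, acc = 24+4 = 28
p=6,i=3: 6>3, acc = 28+3 = 31
p=6,i=4: 6>4, acc = 31+2 = 33
p=6,i=5: 6>5, acc = 33+1 = 34
p=6,i=6: not 6>6, acc = 34+1 = 35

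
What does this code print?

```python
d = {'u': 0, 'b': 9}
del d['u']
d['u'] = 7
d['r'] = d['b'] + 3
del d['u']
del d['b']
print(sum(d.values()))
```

del 'u' → {'b': 9}
d['u'] = 7 → {'b': 9, 'u': 7}
d['r'] = d['b']+3 = 12 → {'b': 9, 'u': 7, 'r': 12}
del 'u' → {'b': 9, 'r': 12}
del 'b' → {'r': 12}
sum of values = 12

12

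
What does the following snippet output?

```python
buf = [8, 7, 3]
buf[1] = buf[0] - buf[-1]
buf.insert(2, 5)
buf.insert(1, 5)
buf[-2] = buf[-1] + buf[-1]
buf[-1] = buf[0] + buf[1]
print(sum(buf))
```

37

buf[1] = buf[0]-buf[-1] = 8-3 = 5 → [8, 5, 3]
insert 5 at 2 → [8, 5, 5, 3]
insert 5 at 1 → [8, 5, 5, 5, 3]
buf[-2] = buf[-1]+buf[-1] = 3+3 = 6 → [8, 5, 5, 6, 3]
buf[-1] = buf[0]+buf[1] = 8+5 = 13 → [8, 5, 5, 6, 13]
sum = 37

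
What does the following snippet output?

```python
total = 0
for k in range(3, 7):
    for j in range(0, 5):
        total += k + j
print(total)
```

k=3,j=0: total = 0+3 = 3
k=3,j=1: total = 3+4 = 7
k=3,j=2: total = 7+5 = 12
k=3,j=3: total = 12+6 = 18
k=3,j=4: total = 18+7 = 25
k=4,j=0: total = 25+4 = 29
k=4,j=1: total = 29+5 = 34
k=4,j=2: total = 34+6 = 40
k=4,j=3: total = 40+7 = 47
k=4,j=4: total = 47+8 = 55
k=5,j=0: total = 55+5 = 60
k=5,j=1: total = 60+6 = 66
k=5,j=2: total = 66+7 = 73
k=5,j=3: total = 73+8 = 81
k=5,j=4: total = 81+9 = 90
k=6,j=0: total = 90+6 = 96
k=6,j=1: total = 96+7 = 103
k=6,j=2: total = 103+8 = 111
k=6,j=3: total = 111+9 = 120
k=6,j=4: total = 120+10 = 130

130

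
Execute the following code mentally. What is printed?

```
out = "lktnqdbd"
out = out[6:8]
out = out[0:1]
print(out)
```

b

slice [6:8] → 'bd'
slice [0:1] → 'b'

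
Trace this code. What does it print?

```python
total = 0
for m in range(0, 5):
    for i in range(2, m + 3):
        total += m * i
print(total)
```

m=0,i=2: total = 0+0 = 0
m=1,i=2: total = 0+2 = 2
m=1,i=3: total = 2+3 = 5
m=2,i=2: total = 5+4 = 9
m=2,i=3: total = 9+6 = 15
m=2,i=4: total = 15+8 = 23
m=3,i=2: total = 23+6 = 29
m=3,i=3: total = 29+9 = 38
m=3,i=4: total = 38+12 = 50
m=3,i=5: total = 50+15 = 65
m=4,i=2: total = 65+8 = 73
m=4,i=3: total = 73+12 = 85
m=4,i=4: total = 85+16 = 101
m=4,i=5: total = 101+20 = 121
m=4,i=6: total = 121+24 = 145

145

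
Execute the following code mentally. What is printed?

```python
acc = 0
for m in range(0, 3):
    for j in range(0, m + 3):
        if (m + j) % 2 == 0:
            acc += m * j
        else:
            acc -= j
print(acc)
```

m=0,j=0: even sum, acc = 0+0 = 0
m=0,j=1: odd sum, acc = 0-1 = -1
m=0,j=2: even sum, acc = (-1)+0 = -1
m=1,j=0: odd sum, acc = (-1)-0 = -1
m=1,j=1: even sum, acc = (-1)+1 = 0
m=1,j=2: odd sum, acc = 0-2 = -2
m=1,j=3: even sum, acc = (-2)+3 = 1
m=2,j=0: even sum, acc = 1+0 = 1
m=2,j=1: odd sum, acc = 1-1 = 0
m=2,j=2: even sum, acc = 0+4 = 4
m=2,j=3: odd sum, acc = 4-3 = 1
m=2,j=4: even sum, acc = 1+8 = 9

9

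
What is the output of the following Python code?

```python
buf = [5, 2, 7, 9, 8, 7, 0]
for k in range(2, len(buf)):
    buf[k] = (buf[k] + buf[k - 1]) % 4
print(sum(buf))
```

k=2: buf[2] = (7+2)%4 = 1 → [5, 2, 1, 9, 8, 7, 0]
k=3: buf[3] = (9+1)%4 = 2 → [5, 2, 1, 2, 8, 7, 0]
k=4: buf[4] = (8+2)%4 = 2 → [5, 2, 1, 2, 2, 7, 0]
k=5: buf[5] = (7+2)%4 = 1 → [5, 2, 1, 2, 2, 1, 0]
k=6: buf[6] = (0+1)%4 = 1 → [5, 2, 1, 2, 2, 1, 1]
sum = 14

14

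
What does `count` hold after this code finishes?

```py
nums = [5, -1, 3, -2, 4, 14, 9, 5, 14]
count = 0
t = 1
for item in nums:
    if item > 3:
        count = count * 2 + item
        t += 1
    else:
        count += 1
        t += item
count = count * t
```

3444

item=5: >3, count = 0*2+5 = 5; t=2
item=-1: not >3, count = 5+1 = 6; t=1
item=3: not >3, count = 6+1 = 7; t=4
item=-2: not >3, count = 7+1 = 8; t=2
item=4: >3, count = 8*2+4 = 20; t=3
item=14: >3, count = 20*2+14 = 54; t=4
item=9: >3, count = 54*2+9 = 117; t=5
item=5: >3, count = 117*2+5 = 239; t=6
item=14: >3, count = 239*2+14 = 492; t=7
count*t = 492*7 = 3444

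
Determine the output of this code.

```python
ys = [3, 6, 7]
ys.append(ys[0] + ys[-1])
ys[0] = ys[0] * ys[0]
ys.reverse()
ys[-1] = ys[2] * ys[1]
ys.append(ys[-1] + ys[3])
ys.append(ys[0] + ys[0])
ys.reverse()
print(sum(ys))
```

append ys[0]+ys[-1] = 3+7 = 10 → [3, 6, 7, 10]
ys[0] = ys[0]*ys[0] = 3*3 = 9 → [9, 6, 7, 10]
reverse → [10, 7, 6, 9]
ys[-1] = ys[2]*ys[1] = 6*7 = 42 → [10, 7, 6, 42]
append ys[-1]+ys[3] = 42+42 = 84 → [10, 7, 6, 42, 84]
append ys[0]+ys[0] = 10+10 = 20 → [10, 7, 6, 42, 84, 20]
reverse → [20, 84, 42, 6, 7, 10]
sum = 169

169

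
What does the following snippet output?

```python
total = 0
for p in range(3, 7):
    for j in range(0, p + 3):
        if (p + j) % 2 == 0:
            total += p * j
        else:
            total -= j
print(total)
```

232

p=3,j=0: odd sum, total = 0-0 = 0
p=3,j=1: even sum, total = 0+3 = 3
p=3,j=2: odd sum, total = 3-2 = 1
p=3,j=3: even sum, total = 1+9 = 10
p=3,j=4: odd sum, total = 10-4 = 6
p=3,j=5: even sum, total = 6+15 = 21
p=4,j=0: even sum, total = 21+0 = 21
p=4,j=1: odd sum, total = 21-1 = 20
p=4,j=2: even sum, total = 20+8 = 28
p=4,j=3: odd sum, total = 28-3 = 25
p=4,j=4: even sum, total = 25+16 = 41
p=4,j=5: odd sum, total = 41-5 = 36
p=4,j=6: even sum, total = 36+24 = 60
p=5,j=0: odd sum, total = 60-0 = 60
p=5,j=1: even sum, total = 60+5 = 65
p=5,j=2: odd sum, total = 65-2 = 63
p=5,j=3: even sum, total = 63+15 = 78
p=5,j=4: odd sum, total = 78-4 = 74
p=5,j=5: even sum, total = 74+25 = 99
p=5,j=6: odd sum, total = 99-6 = 93
p=5,j=7: even sum, total = 93+35 = 128
p=6,j=0: even sum, total = 128+0 = 128
p=6,j=1: odd sum, total = 128-1 = 127
p=6,j=2: even sum, total = 127+12 = 139
p=6,j=3: odd sum, total = 139-3 = 136
p=6,j=4: even sum, total = 136+24 = 160
p=6,j=5: odd sum, total = 160-5 = 155
p=6,j=6: even sum, total = 155+36 = 191
p=6,j=7: odd sum, total = 191-7 = 184
p=6,j=8: even sum, total = 184+48 = 232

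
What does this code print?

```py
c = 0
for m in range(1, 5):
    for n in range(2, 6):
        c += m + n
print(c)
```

m=1,n=2: c = 0+3 = 3
m=1,n=3: c = 3+4 = 7
m=1,n=4: c = 7+5 = 12
m=1,n=5: c = 12+6 = 18
m=2,n=2: c = 18+4 = 22
m=2,n=3: c = 22+5 = 27
m=2,n=4: c = 27+6 = 33
m=2,n=5: c = 33+7 = 40
m=3,n=2: c = 40+5 = 45
m=3,n=3: c = 45+6 = 51
m=3,n=4: c = 51+7 = 58
m=3,n=5: c = 58+8 = 66
m=4,n=2: c = 66+6 = 72
m=4,n=3: c = 72+7 = 79
m=4,n=4: c = 79+8 = 87
m=4,n=5: c = 87+9 = 96

96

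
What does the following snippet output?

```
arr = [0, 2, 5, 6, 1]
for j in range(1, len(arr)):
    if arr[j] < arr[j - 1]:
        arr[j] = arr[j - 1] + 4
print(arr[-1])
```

10

j=1: 2>=0, unchanged → [0, 2, 5, 6, 1]
j=2: 5>=2, unchanged → [0, 2, 5, 6, 1]
j=3: 6>=5, unchanged → [0, 2, 5, 6, 1]
j=4: 1<6, arr[4] = 6+4 = 10 → [0, 2, 5, 6, 10]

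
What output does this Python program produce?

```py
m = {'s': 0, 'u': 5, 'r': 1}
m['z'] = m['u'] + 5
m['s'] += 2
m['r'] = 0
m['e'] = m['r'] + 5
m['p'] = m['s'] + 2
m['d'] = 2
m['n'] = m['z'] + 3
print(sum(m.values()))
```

41

m['z'] = m['u']+5 = 10 → {'s': 0, 'u': 5, 'r': 1, 'z': 10}
m['s'] = 0+2 = 2 → {'s': 2, 'u': 5, 'r': 1, 'z': 10}
m['r'] = 0 → {'s': 2, 'u': 5, 'r': 0, 'z': 10}
m['e'] = m['r']+5 = 5 → {'s': 2, 'u': 5, 'r': 0, 'z': 10, 'e': 5}
m['p'] = m['s']+2 = 4 → {'s': 2, 'u': 5, 'r': 0, 'z': 10, 'e': 5, 'p': 4}
m['d'] = 2 → {'s': 2, 'u': 5, 'r': 0, 'z': 10, 'e': 5, 'p': 4, 'd': 2}
m['n'] = m['z']+3 = 13 → {'s': 2, 'u': 5, 'r': 0, 'z': 10, 'e': 5, 'p': 4, 'd': 2, 'n': 13}
sum of values = 41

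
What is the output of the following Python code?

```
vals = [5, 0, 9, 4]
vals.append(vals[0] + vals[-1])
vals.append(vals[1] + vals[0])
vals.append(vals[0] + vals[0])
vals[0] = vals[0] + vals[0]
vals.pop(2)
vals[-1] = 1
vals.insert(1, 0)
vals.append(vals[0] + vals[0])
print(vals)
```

[10, 0, 0, 4, 9, 5, 1, 20]

append vals[0]+vals[-1] = 5+4 = 9 → [5, 0, 9, 4, 9]
append vals[1]+vals[0] = 0+5 = 5 → [5, 0, 9, 4, 9, 5]
append vals[0]+vals[0] = 5+5 = 10 → [5, 0, 9, 4, 9, 5, 10]
vals[0] = vals[0]+vals[0] = 5+5 = 10 → [10, 0, 9, 4, 9, 5, 10]
pop(2) removes 9 → [10, 0, 4, 9, 5, 10]
vals[-1] = 1 → [10, 0, 4, 9, 5, 1]
insert 0 at 1 → [10, 0, 0, 4, 9, 5, 1]
append vals[0]+vals[0] = 10+10 = 20 → [10, 0, 0, 4, 9, 5, 1, 20]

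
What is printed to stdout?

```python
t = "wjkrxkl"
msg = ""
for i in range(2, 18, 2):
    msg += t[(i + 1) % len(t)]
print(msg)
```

rkwkxljr

i=2: add t[3]='r' → 'r'
i=4: add t[5]='k' → 'rk'
i=6: add t[0]='w' → 'rkw'
i=8: add t[2]='k' → 'rkwk'
i=10: add t[4]='x' → 'rkwkx'
i=12: add t[6]='l' → 'rkwkxl'
i=14: add t[1]='j' → 'rkwkxlj'
i=16: add t[3]='r' → 'rkwkxljr'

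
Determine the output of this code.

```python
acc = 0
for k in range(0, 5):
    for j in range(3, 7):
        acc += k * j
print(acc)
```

k=0,j=3: acc = 0+0 = 0
k=0,j=4: acc = 0+0 = 0
k=0,j=5: acc = 0+0 = 0
k=0,j=6: acc = 0+0 = 0
k=1,j=3: acc = 0+3 = 3
k=1,j=4: acc = 3+4 = 7
k=1,j=5: acc = 7+5 = 12
k=1,j=6: acc = 12+6 = 18
k=2,j=3: acc = 18+6 = 24
k=2,j=4: acc = 24+8 = 32
k=2,j=5: acc = 32+10 = 42
k=2,j=6: acc = 42+12 = 54
k=3,j=3: acc = 54+9 = 63
k=3,j=4: acc = 63+12 = 75
k=3,j=5: acc = 75+15 = 90
k=3,j=6: acc = 90+18 = 108
k=4,j=3: acc = 108+12 = 120
k=4,j=4: acc = 120+16 = 136
k=4,j=5: acc = 136+20 = 156
k=4,j=6: acc = 156+24 = 180

180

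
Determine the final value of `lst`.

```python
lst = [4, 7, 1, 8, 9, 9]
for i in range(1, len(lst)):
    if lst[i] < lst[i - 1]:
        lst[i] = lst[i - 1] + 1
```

i=1: 7>=4, unchanged → [4, 7, 1, 8, 9, 9]
i=2: 1<7, lst[2] = 7+1 = 8 → [4, 7, 8, 8, 9, 9]
i=3: 8>=8, unchanged → [4, 7, 8, 8, 9, 9]
i=4: 9>=8, unchanged → [4, 7, 8, 8, 9, 9]
i=5: 9>=9, unchanged → [4, 7, 8, 8, 9, 9]

[4, 7, 8, 8, 9, 9]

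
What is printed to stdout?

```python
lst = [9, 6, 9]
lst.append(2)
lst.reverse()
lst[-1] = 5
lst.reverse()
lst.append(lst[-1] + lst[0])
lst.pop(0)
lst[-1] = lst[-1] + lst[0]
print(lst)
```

append 2 → [9, 6, 9, 2]
reverse → [2, 9, 6, 9]
lst[-1] = 5 → [2, 9, 6, 5]
reverse → [5, 6, 9, 2]
append lst[-1]+lst[0] = 2+5 = 7 → [5, 6, 9, 2, 7]
pop(0) removes 5 → [6, 9, 2, 7]
lst[-1] = lst[-1]+lst[0] = 7+6 = 13 → [6, 9, 2, 13]

[6, 9, 2, 13]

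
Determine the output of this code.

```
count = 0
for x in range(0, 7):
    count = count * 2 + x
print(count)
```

120

x=0: count = 0*2+0 = 0
x=1: count = 0*2+1 = 1
x=2: count = 1*2+2 = 4
x=3: count = 4*2+3 = 11
x=4: count = 11*2+4 = 26
x=5: count = 26*2+5 = 57
x=6: count = 57*2+6 = 120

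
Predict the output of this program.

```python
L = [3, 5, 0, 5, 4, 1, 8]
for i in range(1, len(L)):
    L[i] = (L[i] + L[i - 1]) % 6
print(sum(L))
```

i=1: L[1] = (5+3)%6 = 2 → [3, 2, 0, 5, 4, 1, 8]
i=2: L[2] = (0+2)%6 = 2 → [3, 2, 2, 5, 4, 1, 8]
i=3: L[3] = (5+2)%6 = 1 → [3, 2, 2, 1, 4, 1, 8]
i=4: L[4] = (4+1)%6 = 5 → [3, 2, 2, 1, 5, 1, 8]
i=5: L[5] = (1+5)%6 = 0 → [3, 2, 2, 1, 5, 0, 8]
i=6: L[6] = (8+0)%6 = 2 → [3, 2, 2, 1, 5, 0, 2]
sum = 15

15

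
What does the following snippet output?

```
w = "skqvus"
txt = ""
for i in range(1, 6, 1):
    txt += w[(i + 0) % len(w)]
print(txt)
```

i=1: add w[1]='k' → 'k'
i=2: add w[2]='q' → 'kq'
i=3: add w[3]='v' → 'kqv'
i=4: add w[4]='u' → 'kqvu'
i=5: add w[5]='s' → 'kqvus'

kqvus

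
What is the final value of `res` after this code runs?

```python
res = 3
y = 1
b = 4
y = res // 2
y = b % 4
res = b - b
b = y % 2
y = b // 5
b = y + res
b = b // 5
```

y = 3//2 = 1
y = 4%4 = 0
res = 4-4 = 0
b = 0%2 = 0
y = 0//5 = 0
b = 0+0 = 0
b = 0//5 = 0

0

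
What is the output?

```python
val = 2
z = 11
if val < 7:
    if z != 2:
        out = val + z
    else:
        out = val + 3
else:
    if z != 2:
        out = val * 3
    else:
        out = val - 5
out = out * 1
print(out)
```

val=2, z=11
val < 7 is True; z != 2 is True
→ out = val + z = 13
out = 13*1 = 13

13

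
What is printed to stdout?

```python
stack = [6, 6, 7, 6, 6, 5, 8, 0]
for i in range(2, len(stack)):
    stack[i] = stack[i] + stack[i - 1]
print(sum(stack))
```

i=2: stack[2] = 7+6 = 13 → [6, 6, 13, 6, 6, 5, 8, 0]
i=3: stack[3] = 6+13 = 19 → [6, 6, 13, 19, 6, 5, 8, 0]
i=4: stack[4] = 6+19 = 25 → [6, 6, 13, 19, 25, 5, 8, 0]
i=5: stack[5] = 5+25 = 30 → [6, 6, 13, 19, 25, 30, 8, 0]
i=6: stack[6] = 8+30 = 38 → [6, 6, 13, 19, 25, 30, 38, 0]
i=7: stack[7] = 0+38 = 38 → [6, 6, 13, 19, 25, 30, 38, 38]
sum = 175

175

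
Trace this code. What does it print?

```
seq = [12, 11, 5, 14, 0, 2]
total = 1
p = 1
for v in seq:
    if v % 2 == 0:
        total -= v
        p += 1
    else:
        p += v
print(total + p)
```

v=12: even, total = 1-12 = -11; p=2
v=11: not even; p=13
v=5: not even; p=18
v=14: even, total = (-11)-14 = -25; p=19
v=0: even, total = (-25)-0 = -25; p=20
v=2: even, total = (-25)-2 = -27; p=21
total+p = (-27)+21 = -6

-6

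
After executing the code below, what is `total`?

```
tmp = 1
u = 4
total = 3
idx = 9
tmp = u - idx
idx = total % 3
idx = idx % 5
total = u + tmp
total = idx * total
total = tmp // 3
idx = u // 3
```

tmp = 4-9 = -5
idx = 3%3 = 0
idx = 0%5 = 0
total = 4+(-5) = -1
total = 0*(-1) = 0
total = (-5)//3 = -2
idx = 4//3 = 1

-2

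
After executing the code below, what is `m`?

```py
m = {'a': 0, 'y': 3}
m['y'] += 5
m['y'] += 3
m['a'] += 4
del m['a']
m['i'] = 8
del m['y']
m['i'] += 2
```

{'i': 10}

m['y'] = 3+5 = 8 → {'a': 0, 'y': 8}
m['y'] = 8+3 = 11 → {'a': 0, 'y': 11}
m['a'] = 0+4 = 4 → {'a': 4, 'y': 11}
del 'a' → {'y': 11}
m['i'] = 8 → {'y': 11, 'i': 8}
del 'y' → {'i': 8}
m['i'] = 8+2 = 10 → {'i': 10}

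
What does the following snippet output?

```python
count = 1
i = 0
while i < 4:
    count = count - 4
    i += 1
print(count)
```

i=0: count = 1-4 = -3
i=1: count = (-3)-4 = -7
i=2: count = (-7)-4 = -11
i=3: count = (-11)-4 = -15

-15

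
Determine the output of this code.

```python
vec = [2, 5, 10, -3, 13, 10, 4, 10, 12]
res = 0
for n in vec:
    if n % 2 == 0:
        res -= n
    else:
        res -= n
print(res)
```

-63

n=2: even, res = 0-2 = -2
n=5: not even, res = (-2)-5 = -7
n=10: even, res = (-7)-10 = -17
n=-3: not even, res = (-17)-(-3) = -14
n=13: not even, res = (-14)-13 = -27
n=10: even, res = (-27)-10 = -37
n=4: even, res = (-37)-4 = -41
n=10: even, res = (-41)-10 = -51
n=12: even, res = (-51)-12 = -63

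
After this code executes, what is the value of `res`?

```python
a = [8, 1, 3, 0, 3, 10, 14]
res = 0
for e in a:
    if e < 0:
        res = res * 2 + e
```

e=8: not <0
e=1: not <0
e=3: not <0
e=0: not <0
e=3: not <0
e=10: not <0
e=14: not <0

0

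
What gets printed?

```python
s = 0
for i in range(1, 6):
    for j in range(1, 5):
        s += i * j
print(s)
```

150

i=1,j=1: s = 0+1 = 1
i=1,j=2: s = 1+2 = 3
i=1,j=3: s = 3+3 = 6
i=1,j=4: s = 6+4 = 10
i=2,j=1: s = 10+2 = 12
i=2,j=2: s = 12+4 = 16
i=2,j=3: s = 16+6 = 22
i=2,j=4: s = 22+8 = 30
i=3,j=1: s = 30+3 = 33
i=3,j=2: s = 33+6 = 39
i=3,j=3: s = 39+9 = 48
i=3,j=4: s = 48+12 = 60
i=4,j=1: s = 60+4 = 64
i=4,j=2: s = 64+8 = 72
i=4,j=3: s = 72+12 = 84
i=4,j=4: s = 84+16 = 100
i=5,j=1: s = 100+5 = 105
i=5,j=2: s = 105+10 = 115
i=5,j=3: s = 115+15 = 130
i=5,j=4: s = 130+20 = 150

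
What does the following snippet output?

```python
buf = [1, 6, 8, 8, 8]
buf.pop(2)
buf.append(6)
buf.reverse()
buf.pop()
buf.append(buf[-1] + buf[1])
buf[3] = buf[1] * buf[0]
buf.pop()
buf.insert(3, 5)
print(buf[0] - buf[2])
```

-2

pop(2) removes 8 → [1, 6, 8, 8]
append 6 → [1, 6, 8, 8, 6]
reverse → [6, 8, 8, 6, 1]
pop() removes 1 → [6, 8, 8, 6]
append buf[-1]+buf[1] = 6+8 = 14 → [6, 8, 8, 6, 14]
buf[3] = buf[1]*buf[0] = 8*6 = 48 → [6, 8, 8, 48, 14]
pop() removes 14 → [6, 8, 8, 48]
insert 5 at 3 → [6, 8, 8, 5, 48]
buf[0]-buf[2] = 6-8 = -2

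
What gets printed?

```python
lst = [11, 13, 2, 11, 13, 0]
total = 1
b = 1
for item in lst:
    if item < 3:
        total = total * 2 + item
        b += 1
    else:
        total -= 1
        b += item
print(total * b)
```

-204

item=11: not <3, total = 1-1 = 0; b=12
item=13: not <3, total = 0-1 = -1; b=25
item=2: <3, total = (-1)*2+2 = 0; b=26
item=11: not <3, total = 0-1 = -1; b=37
item=13: not <3, total = (-1)-1 = -2; b=50
item=0: <3, total = (-2)*2+0 = -4; b=51
total*b = (-4)*51 = -204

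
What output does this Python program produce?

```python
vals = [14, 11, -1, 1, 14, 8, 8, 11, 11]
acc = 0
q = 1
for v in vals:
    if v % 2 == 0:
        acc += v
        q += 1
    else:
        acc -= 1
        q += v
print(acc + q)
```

v=14: even, acc = 0+14 = 14; q=2
v=11: not even, acc = 14-1 = 13; q=13
v=-1: not even, acc = 13-1 = 12; q=12
v=1: not even, acc = 12-1 = 11; q=13
v=14: even, acc = 11+14 = 25; q=14
v=8: even, acc = 25+8 = 33; q=15
v=8: even, acc = 33+8 = 41; q=16
v=11: not even, acc = 41-1 = 40; q=27
v=11: not even, acc = 40-1 = 39; q=38
acc+q = 39+38 = 77

77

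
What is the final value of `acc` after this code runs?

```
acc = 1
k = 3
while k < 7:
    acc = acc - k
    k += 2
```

k=3: acc = 1-3 = -2
k=5: acc = (-2)-5 = -7

-7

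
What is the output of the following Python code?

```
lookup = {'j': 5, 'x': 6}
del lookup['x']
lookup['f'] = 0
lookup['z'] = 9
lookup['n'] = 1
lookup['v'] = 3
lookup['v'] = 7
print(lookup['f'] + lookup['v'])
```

del 'x' → {'j': 5}
lookup['f'] = 0 → {'j': 5, 'f': 0}
lookup['z'] = 9 → {'j': 5, 'f': 0, 'z': 9}
lookup['n'] = 1 → {'j': 5, 'f': 0, 'z': 9, 'n': 1}
lookup['v'] = 3 → {'j': 5, 'f': 0, 'z': 9, 'n': 1, 'v': 3}
lookup['v'] = 7 → {'j': 5, 'f': 0, 'z': 9, 'n': 1, 'v': 7}
lookup['f']+lookup['v'] = 0+7 = 7

7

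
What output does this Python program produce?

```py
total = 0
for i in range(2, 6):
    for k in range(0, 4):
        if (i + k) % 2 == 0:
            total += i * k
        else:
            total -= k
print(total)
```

i=2,k=0: even sum, total = 0+0 = 0
i=2,k=1: odd sum, total = 0-1 = -1
i=2,k=2: even sum, total = (-1)+4 = 3
i=2,k=3: odd sum, total = 3-3 = 0
i=3,k=0: odd sum, total = 0-0 = 0
i=3,k=1: even sum, total = 0+3 = 3
i=3,k=2: odd sum, total = 3-2 = 1
i=3,k=3: even sum, total = 1+9 = 10
i=4,k=0: even sum, total = 10+0 = 10
i=4,k=1: odd sum, total = 10-1 = 9
i=4,k=2: even sum, total = 9+8 = 17
i=4,k=3: odd sum, total = 17-3 = 14
i=5,k=0: odd sum, total = 14-0 = 14
i=5,k=1: even sum, total = 14+5 = 19
i=5,k=2: odd sum, total = 19-2 = 17
i=5,k=3: even sum, total = 17+15 = 32

32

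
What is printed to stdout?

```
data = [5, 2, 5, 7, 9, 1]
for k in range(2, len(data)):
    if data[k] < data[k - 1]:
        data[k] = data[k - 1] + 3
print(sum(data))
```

k=2: 5>=2, unchanged → [5, 2, 5, 7, 9, 1]
k=3: 7>=5, unchanged → [5, 2, 5, 7, 9, 1]
k=4: 9>=7, unchanged → [5, 2, 5, 7, 9, 1]
k=5: 1<9, data[5] = 9+3 = 12 → [5, 2, 5, 7, 9, 12]
sum = 40

40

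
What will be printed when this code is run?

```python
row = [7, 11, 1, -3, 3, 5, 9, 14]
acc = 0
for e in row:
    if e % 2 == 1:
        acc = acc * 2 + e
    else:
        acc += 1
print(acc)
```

e=7: odd, acc = 0*2+7 = 7
e=11: odd, acc = 7*2+11 = 25
e=1: odd, acc = 25*2+1 = 51
e=-3: odd, acc = 51*2+(-3) = 99
e=3: odd, acc = 99*2+3 = 201
e=5: odd, acc = 201*2+5 = 407
e=9: odd, acc = 407*2+9 = 823
e=14: not odd, acc = 823+1 = 824

824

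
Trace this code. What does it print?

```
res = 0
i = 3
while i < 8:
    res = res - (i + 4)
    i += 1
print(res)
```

i=3: res = 0-7 = -7
i=4: res = (-7)-8 = -15
i=5: res = (-15)-9 = -24
i=6: res = (-24)-10 = -34
i=7: res = (-34)-11 = -45

-45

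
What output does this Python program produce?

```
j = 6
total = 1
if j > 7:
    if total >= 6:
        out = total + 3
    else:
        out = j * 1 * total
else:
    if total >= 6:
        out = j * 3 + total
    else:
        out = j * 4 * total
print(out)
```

j=6, total=1
j > 7 is False; total >= 6 is False
→ out = j * 4 * total = 24

24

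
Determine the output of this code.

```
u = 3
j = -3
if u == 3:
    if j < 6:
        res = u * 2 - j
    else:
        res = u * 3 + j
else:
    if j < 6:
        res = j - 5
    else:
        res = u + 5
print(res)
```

u=3, j=-3
u == 3 is True; j < 6 is True
→ res = u * 2 - j = 9

9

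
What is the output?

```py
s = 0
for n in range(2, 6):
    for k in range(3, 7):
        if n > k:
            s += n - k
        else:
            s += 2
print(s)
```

30

n=2,k=3: not 2>3, s = 0+2 = 2
n=2,k=4: not 2>4, s = 2+2 = 4
n=2,k=5: not 2>5, s = 4+2 = 6
n=2,k=6: not 2>6, s = 6+2 = 8
n=3,k=3: not 3>3, s = 8+2 = 10
n=3,k=4: not 3>4, s = 10+2 = 12
n=3,k=5: not 3>5, s = 12+2 = 14
n=3,k=6: not 3>6, s = 14+2 = 16
n=4,k=3: 4>3, s = 16+1 = 17
n=4,k=4: not 4>4, s = 17+2 = 19
n=4,k=5: not 4>5, s = 19+2 = 21
n=4,k=6: not 4>6, s = 21+2 = 23
n=5,k=3: 5>3, s = 23+2 = 25
n=5,k=4: 5>4, s = 25+1 = 26
n=5,k=5: not 5>5, s = 26+2 = 28
n=5,k=6: not 5>6, s = 28+2 = 30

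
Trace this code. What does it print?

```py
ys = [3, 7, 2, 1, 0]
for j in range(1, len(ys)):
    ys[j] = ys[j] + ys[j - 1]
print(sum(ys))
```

51

j=1: ys[1] = 7+3 = 10 → [3, 10, 2, 1, 0]
j=2: ys[2] = 2+10 = 12 → [3, 10, 12, 1, 0]
j=3: ys[3] = 1+12 = 13 → [3, 10, 12, 13, 0]
j=4: ys[4] = 0+13 = 13 → [3, 10, 12, 13, 13]
sum = 51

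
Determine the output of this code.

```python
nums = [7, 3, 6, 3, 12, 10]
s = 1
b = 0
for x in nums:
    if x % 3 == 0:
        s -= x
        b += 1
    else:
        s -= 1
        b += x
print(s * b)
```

x=7: not %3==0, s = 1-1 = 0; b=7
x=3: %3==0, s = 0-3 = -3; b=8
x=6: %3==0, s = (-3)-6 = -9; b=9
x=3: %3==0, s = (-9)-3 = -12; b=10
x=12: %3==0, s = (-12)-12 = -24; b=11
x=10: not %3==0, s = (-24)-1 = -25; b=21
s*b = (-25)*21 = -525

-525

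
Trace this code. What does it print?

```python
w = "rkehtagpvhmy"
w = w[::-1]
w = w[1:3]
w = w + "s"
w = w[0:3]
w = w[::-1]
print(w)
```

reverse → 'ymhvpgathekr'
slice [1:3] → 'mh'
+ 's' → 'mhs'
slice [0:3] → 'mhs'
reverse → 'shm'

shm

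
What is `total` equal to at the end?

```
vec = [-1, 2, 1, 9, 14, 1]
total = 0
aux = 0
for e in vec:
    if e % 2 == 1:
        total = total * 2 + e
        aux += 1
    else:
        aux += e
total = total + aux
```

e=-1: odd, total = 0*2+(-1) = -1; aux=1
e=2: not odd; aux=3
e=1: odd, total = (-1)*2+1 = -1; aux=4
e=9: odd, total = (-1)*2+9 = 7; aux=5
e=14: not odd; aux=19
e=1: odd, total = 7*2+1 = 15; aux=20
total+aux = 15+20 = 35

35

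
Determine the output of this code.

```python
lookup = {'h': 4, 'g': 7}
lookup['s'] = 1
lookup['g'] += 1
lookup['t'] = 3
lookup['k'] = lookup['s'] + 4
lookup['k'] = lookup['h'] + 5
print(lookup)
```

lookup['s'] = 1 → {'h': 4, 'g': 7, 's': 1}
lookup['g'] = 7+1 = 8 → {'h': 4, 'g': 8, 's': 1}
lookup['t'] = 3 → {'h': 4, 'g': 8, 's': 1, 't': 3}
lookup['k'] = lookup['s']+4 = 5 → {'h': 4, 'g': 8, 's': 1, 't': 3, 'k': 5}
lookup['k'] = lookup['h']+5 = 9 → {'h': 4, 'g': 8, 's': 1, 't': 3, 'k': 9}

{'h': 4, 'g': 8, 's': 1, 't': 3, 'k': 9}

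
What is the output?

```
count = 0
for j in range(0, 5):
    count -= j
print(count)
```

-10

j=0: count = 0-0 = 0
j=1: count = 0-1 = -1
j=2: count = (-1)-2 = -3
j=3: count = (-3)-3 = -6
j=4: count = (-6)-4 = -10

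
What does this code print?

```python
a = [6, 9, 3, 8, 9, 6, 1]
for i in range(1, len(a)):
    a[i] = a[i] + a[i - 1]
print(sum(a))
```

183

i=1: a[1] = 9+6 = 15 → [6, 15, 3, 8, 9, 6, 1]
i=2: a[2] = 3+15 = 18 → [6, 15, 18, 8, 9, 6, 1]
i=3: a[3] = 8+18 = 26 → [6, 15, 18, 26, 9, 6, 1]
i=4: a[4] = 9+26 = 35 → [6, 15, 18, 26, 35, 6, 1]
i=5: a[5] = 6+35 = 41 → [6, 15, 18, 26, 35, 41, 1]
i=6: a[6] = 1+41 = 42 → [6, 15, 18, 26, 35, 41, 42]
sum = 183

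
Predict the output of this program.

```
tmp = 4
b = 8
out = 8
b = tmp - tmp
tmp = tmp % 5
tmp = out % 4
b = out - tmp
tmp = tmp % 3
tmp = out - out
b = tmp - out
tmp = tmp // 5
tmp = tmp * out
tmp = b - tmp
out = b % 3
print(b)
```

b = 4-4 = 0
tmp = 4%5 = 4
tmp = 8%4 = 0
b = 8-0 = 8
tmp = 0%3 = 0
tmp = 8-8 = 0
b = 0-8 = -8
tmp = 0//5 = 0
tmp = 0*8 = 0
tmp = (-8)-0 = -8
out = (-8)%3 = 1

-8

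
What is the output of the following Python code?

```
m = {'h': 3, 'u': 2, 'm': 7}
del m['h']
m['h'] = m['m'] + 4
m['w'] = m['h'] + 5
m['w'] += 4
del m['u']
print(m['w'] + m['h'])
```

31

del 'h' → {'u': 2, 'm': 7}
m['h'] = m['m']+4 = 11 → {'u': 2, 'm': 7, 'h': 11}
m['w'] = m['h']+5 = 16 → {'u': 2, 'm': 7, 'h': 11, 'w': 16}
m['w'] = 16+4 = 20 → {'u': 2, 'm': 7, 'h': 11, 'w': 20}
del 'u' → {'m': 7, 'h': 11, 'w': 20}
m['w']+m['h'] = 20+11 = 31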